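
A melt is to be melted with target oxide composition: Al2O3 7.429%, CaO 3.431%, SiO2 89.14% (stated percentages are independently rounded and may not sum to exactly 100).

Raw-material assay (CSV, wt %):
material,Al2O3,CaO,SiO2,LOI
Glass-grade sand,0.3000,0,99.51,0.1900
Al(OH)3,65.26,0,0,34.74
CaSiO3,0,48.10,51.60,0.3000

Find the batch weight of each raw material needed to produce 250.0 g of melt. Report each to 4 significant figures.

Intermediates are shown, with 4-significant-figure rounding, between the steps — every computation carries full float precision through every step. A single rounding finalizes each reported result; all derived quantities (three oxide percentages, net glass mass, totals, the yield, LOI) are recomputed at exact precision starting from the weights for 250.0 g of glass, exactly as printed in the problem or the answer.
Target masses of each oxide per 250.0 g melt:
  Al2O3: 7.429% × 250.0 = 18.57 g
  CaO: 3.431% × 250.0 = 8.578 g
  SiO2: 89.14% × 250.0 = 222.8 g
Oxide-by-oxide audit on the weights just shown, against the basis in use (each sum matches its target mass modulo rounding of the values):
  Al2O3: 214.7·0.003000 + 27.47·0.6526 = 18.57 g (target 18.57 g)
  CaO: 17.83·0.4810 = 8.576 g (target 8.578 g)
  SiO2: 214.7·0.9951 + 17.83·0.5160 = 222.8 g (target 222.8 g)
Auditing the glass mass value: batch total minus LOI = 250.0 g (summing oxide targets gives 250.0 g; with the basis standing at 250.0 g — deltas are rounding alone).
Batch grand total — Σ batch = 260.0 g; LOI removed, Σ of batch·LOI: 10.00 g; yield = glass ÷ total batch = 96.15%.

Batch per 250.0 g melt:
  Glass-grade sand: 214.7 g
  Al(OH)3: 27.47 g
  CaSiO3: 17.83 g
Total batch = 260.0 g; LOI loss = 10.00 g; yield = 96.15%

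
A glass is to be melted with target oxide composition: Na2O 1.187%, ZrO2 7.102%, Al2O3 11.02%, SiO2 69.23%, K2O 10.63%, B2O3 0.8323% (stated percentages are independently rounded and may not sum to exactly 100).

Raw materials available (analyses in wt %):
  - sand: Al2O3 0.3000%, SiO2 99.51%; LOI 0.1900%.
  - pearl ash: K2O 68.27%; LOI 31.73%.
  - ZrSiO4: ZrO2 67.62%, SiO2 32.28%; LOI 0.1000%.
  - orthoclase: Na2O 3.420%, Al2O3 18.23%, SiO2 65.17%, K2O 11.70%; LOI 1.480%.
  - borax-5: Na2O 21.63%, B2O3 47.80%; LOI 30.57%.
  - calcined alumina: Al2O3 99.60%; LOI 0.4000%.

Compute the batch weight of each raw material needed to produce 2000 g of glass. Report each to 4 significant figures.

Every computation keeps exact precision through every step; intermediates appear rounded off to 4 significant digits in the printout; every reported number includes exactly one rounding — the derived quantities, which include the yield, the totals, ignition loss, glass mass, the six compositions, are rebuilt in full precision, as quoted within the question or the answer, using the weight values on 2000 g of glass.
The oxide mass targets at 2000 g glass:
  Na2O: 1.187% × 2000 = 23.74 g
  ZrO2: 7.102% × 2000 = 142.0 g
  Al2O3: 11.02% × 2000 = 220.4 g
  SiO2: 69.23% × 2000 = 1385 g
  K2O: 10.63% × 2000 = 212.6 g
  B2O3: 0.8323% × 2000 = 16.65 g
Checking each oxide sum working from each reported weight, under the basis named above (oxide sums agree with the targets once rounding is allowed for):
  Na2O: 473.9·0.03420 + 34.82·0.2163 = 23.74 g (target 23.74 g)
  ZrO2: 210.1·0.6762 = 142.1 g (target 142.0 g)
  Al2O3: 1013·0.003000 + 473.9·0.1823 + 131.5·0.9960 = 220.4 g (target 220.4 g)
  SiO2: 1013·0.9951 + 210.1·0.3228 + 473.9·0.6517 = 1385 g (target 1385 g)
  K2O: 230.2·0.6827 + 473.9·0.1170 = 212.6 g (target 212.6 g)
  B2O3: 34.82·0.4780 = 16.64 g (target 16.65 g)
Glass-mass sanity pass: net batch after ignition = 2000 g (the targets, summed, come to 2000 g; versus the stated basis of 2000 g — differing by rounding only).
Total batch = Σ batch = 2094 g; LOI removed, Σ of batch·LOI: 93.36 g; glass ÷ batch gives a yield of 95.54%.

Batch per 2000 g glass:
  sand: 1013 g
  pearl ash: 230.2 g
  ZrSiO4: 210.1 g
  orthoclase: 473.9 g
  borax-5: 34.82 g
  calcined alumina: 131.5 g
Total batch = 2094 g; LOI loss = 93.36 g; yield = 95.54%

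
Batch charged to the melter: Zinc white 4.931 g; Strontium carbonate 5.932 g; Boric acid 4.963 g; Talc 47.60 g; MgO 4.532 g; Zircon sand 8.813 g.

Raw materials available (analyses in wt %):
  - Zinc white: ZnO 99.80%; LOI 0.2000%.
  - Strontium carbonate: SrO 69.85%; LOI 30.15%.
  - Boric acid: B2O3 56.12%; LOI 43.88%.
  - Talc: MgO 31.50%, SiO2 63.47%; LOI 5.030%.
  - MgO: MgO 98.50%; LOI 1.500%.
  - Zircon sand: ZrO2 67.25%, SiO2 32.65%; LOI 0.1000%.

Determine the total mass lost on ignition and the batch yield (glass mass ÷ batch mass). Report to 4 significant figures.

Working values are printed rounded to 4 significant figures; the working math runs at exact precision from start to finish; a single rounding produces each reported value. All derived quantities are computed starting from the weights at 70.32 g of glass at full precision (totals, glass mass, the six compositions, the yield, LOI) as set out in the problem or answer text.
Ignition loss by material:
  Zinc white: 4.931 × 0.002000 = 0.009862 g
  Strontium carbonate: 5.932 × 0.3015 = 1.788 g
  Boric acid: 4.963 × 0.4388 = 2.178 g
  Talc: 47.60 × 0.05030 = 2.394 g
  MgO: 4.532 × 0.01500 = 0.06798 g
  Zircon sand: 8.813 × 0.001000 = 0.008813 g
Total LOI = 6.447 g
Glass = batch − LOI = 76.77 − 6.447 = 70.32 g

LOI loss = 6.447 g; glass = 70.32 g; yield = 91.60%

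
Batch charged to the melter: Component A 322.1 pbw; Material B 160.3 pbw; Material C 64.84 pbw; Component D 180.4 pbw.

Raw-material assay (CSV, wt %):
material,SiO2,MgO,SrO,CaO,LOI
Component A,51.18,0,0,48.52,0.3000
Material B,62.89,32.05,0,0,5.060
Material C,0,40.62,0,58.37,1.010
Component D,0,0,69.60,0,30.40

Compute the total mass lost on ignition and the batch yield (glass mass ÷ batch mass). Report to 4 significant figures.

LOI loss = 64.57 pbw; glass = 663.1 pbw; yield = 91.13%

In-progress results are printed, rounded to four significant digits, in the working; full float precision is maintained at every stage — each reported number takes exactly one rounding; derived quantities are re-derived starting from the weights on 663.1 pbw of glass in full precision (totals, four oxide percentages, LOI, yield, net glass mass) as they appear in the problem or answer text.
Material-by-material LOI:
  Component A: 322.1 × 0.003000 = 0.9663 pbw
  Material B: 160.3 × 0.05060 = 8.111 pbw
  Material C: 64.84 × 0.01010 = 0.6549 pbw
  Component D: 180.4 × 0.3040 = 54.84 pbw
Total LOI = 64.57 pbw
Glass = batch − LOI = 727.6 − 64.57 = 663.1 pbw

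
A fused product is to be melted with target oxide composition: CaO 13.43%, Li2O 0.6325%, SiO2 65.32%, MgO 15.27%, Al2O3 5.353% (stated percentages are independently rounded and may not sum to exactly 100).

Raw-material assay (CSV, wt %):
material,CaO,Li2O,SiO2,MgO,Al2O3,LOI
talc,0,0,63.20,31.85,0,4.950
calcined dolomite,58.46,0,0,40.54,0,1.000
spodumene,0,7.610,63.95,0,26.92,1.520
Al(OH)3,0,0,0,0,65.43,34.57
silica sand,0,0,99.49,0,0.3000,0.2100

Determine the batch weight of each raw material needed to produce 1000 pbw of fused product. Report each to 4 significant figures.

Mid-chain values are displayed, rounded to four significant figures, in the printout; the whole derivation maintains full precision all the way through. Every reported number undergoes a single rounding — derived quantities, which include the five compositions, LOI, totals, the yield, net glass mass, are rebuilt at exact precision, precisely as stated by either problem or answer, starting from the weights on 1000 pbw of glass.
Target masses of each oxide per 1000 pbw fused product:
  CaO: 13.43% × 1000 = 134.3 pbw
  Li2O: 0.6325% × 1000 = 6.325 pbw
  SiO2: 65.32% × 1000 = 653.2 pbw
  MgO: 15.27% × 1000 = 152.7 pbw
  Al2O3: 5.353% × 1000 = 53.53 pbw
Balance tally, oxide-wise, working from each reported weight, under the basis named above (sum by sum, the targets are met given rounding of the digits):
  CaO: 229.7·0.5846 = 134.3 pbw (target 134.3 pbw)
  Li2O: 83.11·0.07610 = 6.325 pbw (target 6.325 pbw)
  SiO2: 187.0·0.6320 + 83.11·0.6395 + 484.3·0.9949 = 653.2 pbw (target 653.2 pbw)
  MgO: 187.0·0.3185 + 229.7·0.4054 = 152.7 pbw (target 152.7 pbw)
  Al2O3: 83.11·0.2692 + 45.40·0.6543 + 484.3·0.003000 = 53.53 pbw (target 53.53 pbw)
Glass-mass sanity pass: the batch minus its LOI: 1000 pbw (targets for the oxides total 1000 pbw; against the stated basis, 1000 pbw — rounding explains the deltas).
Whole-batch sum: Σ batch = 1030 pbw; the LOI term Σ batch·LOI equals 29.53 pbw; yield = glass ÷ total batch = 97.13%.

Batch per 1000 pbw fused product:
  talc: 187.0 pbw
  calcined dolomite: 229.7 pbw
  spodumene: 83.11 pbw
  Al(OH)3: 45.40 pbw
  silica sand: 484.3 pbw
Total batch = 1030 pbw; LOI loss = 29.53 pbw; yield = 97.13%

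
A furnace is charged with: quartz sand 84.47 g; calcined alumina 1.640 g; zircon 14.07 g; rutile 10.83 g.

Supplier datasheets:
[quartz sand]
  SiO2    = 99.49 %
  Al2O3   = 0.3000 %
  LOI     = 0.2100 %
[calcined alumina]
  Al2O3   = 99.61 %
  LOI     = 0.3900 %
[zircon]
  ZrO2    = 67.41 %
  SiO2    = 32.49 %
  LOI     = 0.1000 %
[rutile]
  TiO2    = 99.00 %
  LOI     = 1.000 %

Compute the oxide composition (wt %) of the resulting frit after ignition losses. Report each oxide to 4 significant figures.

Glass mass = 110.7 g (batch 111.0 − LOI 0.3062).
Composition: ZrO2 8.568%, TiO2 9.685%, SiO2 80.04%, Al2O3 1.705%

Values along the way are printed, with 4-significant-digit rounding, within the worked lines; all arithmetic holds exact precision at all times — each reported result is rounded a single time. All derived quantities (four oxide percentages, net glass mass, totals, the yield, ignition loss) are re-derived using the weight values on 110.7 g of glass at full precision, as written in question or answer.
Per-oxide mass from batch:
  ZrO2: 14.07·0.6741 = 9.485 g
  TiO2: 10.83·0.9900 = 10.72 g
  SiO2: 84.47·0.9949 + 14.07·0.3249 = 88.61 g
  Al2O3: 84.47·0.003000 + 1.640·0.9961 = 1.887 g
LOI: 84.47·0.002100 + 1.640·0.003900 + 14.07·0.001000 + 10.83·0.01000 = 0.3062 g
Resulting glass, batch − LOI: 111.0 − 0.3062 = 110.7 g (matching Σ of the oxides)
wt % = oxide mass / glass mass × 100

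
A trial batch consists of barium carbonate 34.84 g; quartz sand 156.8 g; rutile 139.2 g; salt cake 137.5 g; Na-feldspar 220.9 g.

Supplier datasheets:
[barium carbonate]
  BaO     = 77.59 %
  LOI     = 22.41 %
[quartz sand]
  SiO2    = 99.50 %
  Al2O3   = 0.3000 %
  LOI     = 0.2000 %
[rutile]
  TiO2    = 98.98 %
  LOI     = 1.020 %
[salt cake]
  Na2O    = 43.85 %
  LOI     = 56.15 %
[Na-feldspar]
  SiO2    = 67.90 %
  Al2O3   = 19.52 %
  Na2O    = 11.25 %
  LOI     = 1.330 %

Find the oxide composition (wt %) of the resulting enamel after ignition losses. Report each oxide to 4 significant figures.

Glass mass = 599.6 g (batch 689.2 − LOI 89.69).
Composition: SiO2 51.04%, Al2O3 7.270%, TiO2 22.98%, BaO 4.509%, Na2O 14.20%

Full float precision is carried at every stage; mid-chain values are printed (rounded to four significant figures) within the worked lines. Each reported figure is rounded only once; derived quantities, which include the five compositions, the totals, glass mass, the yield, ignition loss, are recomputed in full precision, as quoted within question or answer, starting from the weights at 599.6 g of glass.
Mass of each oxide from the mix:
  SiO2: 156.8·0.9950 + 220.9·0.6790 = 306.0 g
  Al2O3: 156.8·0.003000 + 220.9·0.1952 = 43.59 g
  TiO2: 139.2·0.9898 = 137.8 g
  BaO: 34.84·0.7759 = 27.03 g
  Na2O: 137.5·0.4385 + 220.9·0.1125 = 85.15 g
LOI: 34.84·0.2241 + 156.8·0.002000 + 139.2·0.01020 + 137.5·0.5615 + 220.9·0.01330 = 89.69 g
Net of LOI, the glass mass = 689.2 − 89.69 = 599.6 g (= Σ oxide masses)
oxide / glass × 100 gives the wt %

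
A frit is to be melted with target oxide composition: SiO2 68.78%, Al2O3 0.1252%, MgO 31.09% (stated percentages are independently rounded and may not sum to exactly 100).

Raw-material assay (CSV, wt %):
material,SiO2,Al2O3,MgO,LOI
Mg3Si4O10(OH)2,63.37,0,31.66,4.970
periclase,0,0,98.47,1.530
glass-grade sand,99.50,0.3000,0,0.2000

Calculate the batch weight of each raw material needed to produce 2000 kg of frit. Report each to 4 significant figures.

Batch per 2000 kg frit:
  Mg3Si4O10(OH)2: 860.2 kg
  periclase: 354.9 kg
  glass-grade sand: 834.7 kg
Total batch = 2050 kg; LOI loss = 49.85 kg; yield = 97.57%

Every computation runs at exact precision throughout; rounding to four significant digits extends to each mid-chain value as shown — a single rounding finalizes each reported result. The derived quantities are computed in full precision (ignition loss, glass mass, three oxide percentages, the yield, the totals) from the batch weights per 2000 kg of glass, as they appear in either problem or answer.
The oxide mass targets at 2000 kg frit:
  SiO2: 68.78% × 2000 = 1376 kg
  Al2O3: 0.1252% × 2000 = 2.504 kg
  MgO: 31.09% × 2000 = 621.8 kg
Checking each oxide sum applying the batch weights above, on the stated basis (sums match the target masses modulo rounding of the values):
  SiO2: 860.2·0.6337 + 834.7·0.9950 = 1376 kg (target 1376 kg)
  Al2O3: 834.7·0.003000 = 2.504 kg (target 2.504 kg)
  MgO: 860.2·0.3166 + 354.9·0.9847 = 621.8 kg (target 621.8 kg)
The glass-mass cross-check: total charge less LOI = 2000 kg (the Σ of target masses is 2000 kg; versus the stated basis of 2000 kg — differing by rounding only).
Whole-batch sum: Σ batch = 2050 kg; loss to ignition Σ batch·LOI = 49.85 kg; the yield ratio, glass ÷ batch: 97.57%.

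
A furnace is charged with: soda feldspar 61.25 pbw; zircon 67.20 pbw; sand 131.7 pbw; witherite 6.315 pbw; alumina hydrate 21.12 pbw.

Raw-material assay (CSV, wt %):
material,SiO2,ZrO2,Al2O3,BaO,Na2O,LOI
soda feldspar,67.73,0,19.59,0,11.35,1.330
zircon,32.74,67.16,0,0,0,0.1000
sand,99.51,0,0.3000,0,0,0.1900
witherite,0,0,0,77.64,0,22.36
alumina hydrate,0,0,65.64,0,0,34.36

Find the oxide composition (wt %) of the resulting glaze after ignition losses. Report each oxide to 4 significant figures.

All arithmetic holds full precision all the way through. Working values are printed rounded to 4 significant digits across the worked steps. Each reported figure is rounded exactly once — all derived quantities, which include ignition loss, the totals, the five compositions, the yield, net glass mass, are re-derived in full precision, exactly as printed in question or answer, from the weighed amounts for 277.8 pbw of glass.
Mass of each oxide from the mix:
  SiO2: 61.25·0.6773 + 67.20·0.3274 + 131.7·0.9951 = 194.5 pbw
  ZrO2: 67.20·0.6716 = 45.13 pbw
  Al2O3: 61.25·0.1959 + 131.7·0.003000 + 21.12·0.6564 = 26.26 pbw
  BaO: 6.315·0.7764 = 4.903 pbw
  Na2O: 61.25·0.1135 = 6.952 pbw
LOI: 61.25·0.01330 + 67.20·0.001000 + 131.7·0.001900 + 6.315·0.2236 + 21.12·0.3436 = 9.801 pbw
Glass mass = batch − LOI = 287.6 − 9.801 = 277.8 pbw (matching Σ of the oxides)
wt % = oxide mass / glass mass × 100

Glass mass = 277.8 pbw (batch 287.6 − LOI 9.801).
Composition: SiO2 70.03%, ZrO2 16.25%, Al2O3 9.452%, BaO 1.765%, Na2O 2.503%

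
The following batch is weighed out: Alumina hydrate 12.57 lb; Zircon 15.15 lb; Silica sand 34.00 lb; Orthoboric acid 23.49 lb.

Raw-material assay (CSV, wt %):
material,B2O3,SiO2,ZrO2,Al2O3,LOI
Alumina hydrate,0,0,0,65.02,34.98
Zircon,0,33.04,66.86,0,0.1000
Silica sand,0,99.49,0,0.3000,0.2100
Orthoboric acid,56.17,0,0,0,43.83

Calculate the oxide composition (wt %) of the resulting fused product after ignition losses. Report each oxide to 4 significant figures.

Every computation runs at full float precision at each step; values along the way are printed, with 4-significant-figure rounding, between the steps. Every reported result is rounded once only; all derived quantities (glass mass, LOI, four oxide percentages, the yield, the totals) are computed at full float precision from the batch weights at 70.43 lb of glass, as given in question or answer.
Per-oxide mass from batch:
  B2O3: 23.49·0.5617 = 13.19 lb
  SiO2: 15.15·0.3304 + 34.00·0.9949 = 38.83 lb
  ZrO2: 15.15·0.6686 = 10.13 lb
  Al2O3: 12.57·0.6502 + 34.00·0.003000 = 8.275 lb
LOI: 12.57·0.3498 + 15.15·0.001000 + 34.00·0.002100 + 23.49·0.4383 = 14.78 lb
Glass = total batch minus LOI = 85.21 − 14.78 = 70.43 lb (the oxide masses sum to this)
wt % = oxide mass / glass mass × 100

Glass mass = 70.43 lb (batch 85.21 − LOI 14.78).
Composition: B2O3 18.73%, SiO2 55.14%, ZrO2 14.38%, Al2O3 11.75%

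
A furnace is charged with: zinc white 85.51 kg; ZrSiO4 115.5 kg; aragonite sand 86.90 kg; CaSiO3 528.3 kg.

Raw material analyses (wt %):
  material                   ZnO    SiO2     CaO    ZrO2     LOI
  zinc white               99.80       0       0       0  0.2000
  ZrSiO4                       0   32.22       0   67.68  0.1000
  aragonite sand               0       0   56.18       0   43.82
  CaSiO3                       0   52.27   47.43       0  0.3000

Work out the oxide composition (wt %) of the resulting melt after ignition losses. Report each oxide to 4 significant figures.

Values along the way are rounded to four significant figures as shown. The whole derivation maintains full precision through every step; a single rounding completes each reported result — derived quantities are carried in exact precision (the four compositions, yield, the totals, ignition loss, glass mass) starting from the weights per 776.3 kg of glass as set out in the problem or answer text.
Per-oxide mass from batch:
  ZnO: 85.51·0.9980 = 85.34 kg
  SiO2: 115.5·0.3222 + 528.3·0.5227 = 313.4 kg
  CaO: 86.90·0.5618 + 528.3·0.4743 = 299.4 kg
  ZrO2: 115.5·0.6768 = 78.17 kg
LOI: 85.51·0.002000 + 115.5·0.001000 + 86.90·0.4382 + 528.3·0.003000 = 39.95 kg
Net of LOI, the glass mass = 816.2 − 39.95 = 776.3 kg (= Σ oxide masses)
wt %: oxide over glass, times 100

Glass mass = 776.3 kg (batch 816.2 − LOI 39.95).
Composition: ZnO 10.99%, SiO2 40.37%, CaO 38.57%, ZrO2 10.07%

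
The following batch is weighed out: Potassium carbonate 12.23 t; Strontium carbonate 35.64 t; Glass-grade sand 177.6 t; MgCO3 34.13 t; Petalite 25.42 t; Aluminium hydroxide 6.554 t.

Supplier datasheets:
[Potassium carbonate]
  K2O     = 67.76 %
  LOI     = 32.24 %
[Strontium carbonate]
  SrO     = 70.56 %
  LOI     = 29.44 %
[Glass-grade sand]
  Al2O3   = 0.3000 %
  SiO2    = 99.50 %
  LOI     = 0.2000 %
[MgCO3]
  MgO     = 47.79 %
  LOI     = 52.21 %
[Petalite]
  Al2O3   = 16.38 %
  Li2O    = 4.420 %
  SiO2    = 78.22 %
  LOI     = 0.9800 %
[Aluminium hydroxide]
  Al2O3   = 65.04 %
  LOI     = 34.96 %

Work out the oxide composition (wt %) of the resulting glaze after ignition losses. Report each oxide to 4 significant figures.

Glass mass = 256.4 t (batch 291.6 − LOI 35.15).
Composition: K2O 3.232%, MgO 6.361%, Al2O3 3.494%, Li2O 0.4382%, SiO2 76.67%, SrO 9.807%

The intermediate values are displayed rounded off to 4 significant digits at each printed step — full float precision is kept through every step. Each reported result takes a single rounding; the derived quantities, which include LOI, glass mass, the six compositions, yield, the totals, are carried in full precision, as written in either problem or answer, from the batch weights at 256.4 t of glass.
Mass of each oxide from the mix:
  K2O: 12.23·0.6776 = 8.287 t
  MgO: 34.13·0.4779 = 16.31 t
  Al2O3: 177.6·0.003000 + 25.42·0.1638 + 6.554·0.6504 = 8.959 t
  Li2O: 25.42·0.04420 = 1.124 t
  SiO2: 177.6·0.9950 + 25.42·0.7822 = 196.6 t
  SrO: 35.64·0.7056 = 25.15 t
LOI: 12.23·0.3224 + 35.64·0.2944 + 177.6·0.002000 + 34.13·0.5221 + 25.42·0.009800 + 6.554·0.3496 = 35.15 t
Resulting glass, batch − LOI: 291.6 − 35.15 = 256.4 t (consistent with Σ oxide mass)
percent share: oxide ÷ glass, ×100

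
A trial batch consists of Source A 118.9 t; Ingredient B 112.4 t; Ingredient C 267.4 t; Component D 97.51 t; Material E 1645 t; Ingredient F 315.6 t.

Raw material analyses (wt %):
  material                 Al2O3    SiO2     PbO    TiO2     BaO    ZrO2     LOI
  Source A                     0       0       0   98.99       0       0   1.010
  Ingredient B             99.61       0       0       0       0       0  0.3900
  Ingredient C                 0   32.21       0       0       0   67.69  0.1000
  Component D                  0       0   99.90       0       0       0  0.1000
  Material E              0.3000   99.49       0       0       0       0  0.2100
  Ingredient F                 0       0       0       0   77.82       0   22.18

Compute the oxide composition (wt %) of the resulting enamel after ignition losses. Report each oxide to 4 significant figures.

Glass mass = 2481 t (batch 2557 − LOI 75.46).
Composition: Al2O3 4.711%, SiO2 69.43%, PbO 3.926%, TiO2 4.743%, BaO 9.898%, ZrO2 7.295%

The intermediate values appear, with 4-significant-digit rounding, within the worked lines; the working math carries full precision all the way through. Each reported number is rounded exactly once. Derived quantities (six oxide percentages, net glass mass, the totals, LOI, yield) are re-derived starting from the weights on 2481 t of glass in full float precision, as quoted within question or answer.
Per-oxide mass from batch:
  Al2O3: 112.4·0.9961 + 1645·0.003000 = 116.9 t
  SiO2: 267.4·0.3221 + 1645·0.9949 = 1723 t
  PbO: 97.51·0.9990 = 97.41 t
  TiO2: 118.9·0.9899 = 117.7 t
  BaO: 315.6·0.7782 = 245.6 t
  ZrO2: 267.4·0.6769 = 181.0 t
LOI: 118.9·0.01010 + 112.4·0.003900 + 267.4·0.001000 + 97.51·0.001000 + 1645·0.002100 + 315.6·0.2218 = 75.46 t
Glass mass = batch − LOI = 2557 − 75.46 = 2481 t (= the summed oxide contributions)
each wt % is 100 × oxide ÷ glass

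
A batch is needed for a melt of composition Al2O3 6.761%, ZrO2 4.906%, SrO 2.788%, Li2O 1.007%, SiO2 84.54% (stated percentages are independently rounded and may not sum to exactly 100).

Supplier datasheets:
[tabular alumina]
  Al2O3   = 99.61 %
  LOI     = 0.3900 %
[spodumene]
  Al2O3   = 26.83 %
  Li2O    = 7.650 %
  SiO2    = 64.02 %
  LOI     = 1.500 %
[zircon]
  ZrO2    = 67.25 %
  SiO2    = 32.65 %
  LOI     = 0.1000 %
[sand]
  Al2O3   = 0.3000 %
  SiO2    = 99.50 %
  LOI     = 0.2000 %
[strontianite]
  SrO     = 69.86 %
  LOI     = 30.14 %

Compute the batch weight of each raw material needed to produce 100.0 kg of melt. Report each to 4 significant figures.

Batch per 100.0 kg melt:
  tabular alumina: 3.019 kg
  spodumene: 13.16 kg
  zircon: 7.295 kg
  sand: 74.10 kg
  strontianite: 3.991 kg
Total batch = 101.6 kg; LOI loss = 1.568 kg; yield = 98.46%

The whole derivation carries full float precision from first step to last; in-progress results are displayed rounded to 4 significant digits in the printout; a single rounding produces every reported figure — the derived quantities, which include yield, the five compositions, net glass mass, ignition loss, the totals, are recomputed in full float precision, exactly as printed in the problem or the answer, using the weight values per 100.0 kg of glass.
Per-oxide target masses for 100.0 kg melt:
  Al2O3: 6.761% × 100.0 = 6.761 kg
  ZrO2: 4.906% × 100.0 = 4.906 kg
  SrO: 2.788% × 100.0 = 2.788 kg
  Li2O: 1.007% × 100.0 = 1.007 kg
  SiO2: 84.54% × 100.0 = 84.54 kg
Verifying the oxide balance using the reported weights, under the basis named above (sum by sum, the targets are met exact up to rounding of places):
  Al2O3: 3.019·0.9961 + 13.16·0.2683 + 74.10·0.003000 = 6.760 kg (target 6.761 kg)
  ZrO2: 7.295·0.6725 = 4.906 kg (target 4.906 kg)
  SrO: 3.991·0.6986 = 2.788 kg (target 2.788 kg)
  Li2O: 13.16·0.07650 = 1.007 kg (target 1.007 kg)
  SiO2: 13.16·0.6402 + 7.295·0.3265 + 74.10·0.9950 = 84.54 kg (target 84.54 kg)
Auditing the glass mass value: the batch minus its LOI: 100.0 kg (per-oxide target masses sum to 100.0 kg; with the basis standing at 100.0 kg — any gap is answer rounding).
Summing the batch: Σ batch = 101.6 kg; loss to ignition Σ batch·LOI = 1.568 kg; yield = glass ÷ total batch = 98.46%.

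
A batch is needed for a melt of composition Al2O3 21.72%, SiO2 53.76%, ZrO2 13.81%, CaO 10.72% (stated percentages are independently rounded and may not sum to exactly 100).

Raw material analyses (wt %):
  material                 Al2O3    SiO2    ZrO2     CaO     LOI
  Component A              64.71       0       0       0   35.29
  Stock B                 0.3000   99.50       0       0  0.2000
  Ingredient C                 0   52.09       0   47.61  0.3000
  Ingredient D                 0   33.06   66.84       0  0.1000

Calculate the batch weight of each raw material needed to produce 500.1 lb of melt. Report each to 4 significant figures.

Every computation keeps full float precision through the solve. Working values are rounded off to 4 significant digits when displayed. Exactly one rounding is applied to each reported value. The derived quantities are computed at exact precision (net glass mass, the four compositions, yield, ignition loss, the totals) from the weighed amounts on 500.1 lb of glass exactly as shown in problem or answer.
Oxide-by-oxide targets in 500.1 lb melt:
  Al2O3: 21.72% × 500.1 = 108.6 lb
  SiO2: 53.76% × 500.1 = 268.9 lb
  ZrO2: 13.81% × 500.1 = 69.06 lb
  CaO: 10.72% × 500.1 = 53.61 lb
Per-oxide balance check working from each reported weight, against the basis in use (each sum matches its target mass modulo rounding of the values):
  Al2O3: 167.0·0.6471 + 176.9·0.003000 = 108.6 lb (target 108.6 lb)
  SiO2: 176.9·0.9950 + 112.6·0.5209 + 103.3·0.3306 = 268.8 lb (target 268.9 lb)
  ZrO2: 103.3·0.6684 = 69.05 lb (target 69.06 lb)
  CaO: 112.6·0.4761 = 53.61 lb (target 53.61 lb)
Consistency of the glass mass: net batch after ignition = 500.1 lb (the Σ of target masses is 500.2 lb; the stated basis being 500.1 lb — differing by rounding only).
Adding the batch up: Σ batch = 559.8 lb; the LOI term Σ batch·LOI equals 59.73 lb; as yield: glass ÷ batch → 89.33%.

Batch per 500.1 lb melt:
  Component A: 167.0 lb
  Stock B: 176.9 lb
  Ingredient C: 112.6 lb
  Ingredient D: 103.3 lb
Total batch = 559.8 lb; LOI loss = 59.73 lb; yield = 89.33%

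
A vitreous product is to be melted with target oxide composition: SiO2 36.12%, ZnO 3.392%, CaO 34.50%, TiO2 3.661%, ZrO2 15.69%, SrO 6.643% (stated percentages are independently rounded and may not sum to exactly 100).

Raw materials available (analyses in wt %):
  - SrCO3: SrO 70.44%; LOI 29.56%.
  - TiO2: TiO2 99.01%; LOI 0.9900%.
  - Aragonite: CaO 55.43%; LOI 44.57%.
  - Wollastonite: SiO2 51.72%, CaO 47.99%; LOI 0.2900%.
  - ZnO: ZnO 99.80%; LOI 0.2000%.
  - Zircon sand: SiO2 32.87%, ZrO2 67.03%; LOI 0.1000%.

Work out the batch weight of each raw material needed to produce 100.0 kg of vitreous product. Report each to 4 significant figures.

Batch per 100.0 kg vitreous product:
  SrCO3: 9.431 kg
  TiO2: 3.698 kg
  Aragonite: 14.66 kg
  Wollastonite: 54.96 kg
  ZnO: 3.399 kg
  Zircon sand: 23.41 kg
Total batch = 109.6 kg; LOI loss = 9.548 kg; yield = 91.29%

All arithmetic maintains full float precision in every operation; in-progress results are shown (rounded to four significant digits) alongside each step. Exactly one rounding lands on each reported value; derived quantities, including yield, the totals, net glass mass, six oxide percentages, ignition loss, are recomputed using the weight values per 100.0 kg of glass at exact precision as quoted within question or answer.
The oxide mass targets at 100.0 kg vitreous product:
  SiO2: 36.12% × 100.0 = 36.12 kg
  ZnO: 3.392% × 100.0 = 3.392 kg
  CaO: 34.50% × 100.0 = 34.50 kg
  TiO2: 3.661% × 100.0 = 3.661 kg
  ZrO2: 15.69% × 100.0 = 15.69 kg
  SrO: 6.643% × 100.0 = 6.643 kg
Verifying the oxide balance from the weights as reported, versus the basis set out (target by target, the sums agree given rounding of the digits):
  SiO2: 54.96·0.5172 + 23.41·0.3287 = 36.12 kg (target 36.12 kg)
  ZnO: 3.399·0.9980 = 3.392 kg (target 3.392 kg)
  CaO: 14.66·0.5543 + 54.96·0.4799 = 34.50 kg (target 34.50 kg)
  TiO2: 3.698·0.9901 = 3.661 kg (target 3.661 kg)
  ZrO2: 23.41·0.6703 = 15.69 kg (target 15.69 kg)
  SrO: 9.431·0.7044 = 6.643 kg (target 6.643 kg)
The glass-mass cross-check: batch Σ − ignition loss = 100.0 kg (oxide target masses add up to 100.0 kg; the stated basis being 100.0 kg — differing by rounding only).
Summing the batch: Σ batch = 109.6 kg; the LOI term Σ batch·LOI equals 9.548 kg; yield = glass ÷ total batch = 91.29%.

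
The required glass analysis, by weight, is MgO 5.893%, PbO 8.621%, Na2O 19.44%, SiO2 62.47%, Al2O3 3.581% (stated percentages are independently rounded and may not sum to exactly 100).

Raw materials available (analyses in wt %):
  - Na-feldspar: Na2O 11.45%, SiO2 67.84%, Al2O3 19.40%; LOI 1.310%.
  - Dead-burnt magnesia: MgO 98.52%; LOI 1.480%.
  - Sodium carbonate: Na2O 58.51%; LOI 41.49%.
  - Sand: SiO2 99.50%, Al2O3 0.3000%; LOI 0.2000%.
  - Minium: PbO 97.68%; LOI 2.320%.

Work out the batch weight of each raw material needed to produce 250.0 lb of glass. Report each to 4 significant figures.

Batch per 250.0 lb glass:
  Na-feldspar: 44.19 lb
  Dead-burnt magnesia: 14.95 lb
  Sodium carbonate: 74.42 lb
  Sand: 126.8 lb
  Minium: 22.06 lb
Total batch = 282.4 lb; LOI loss = 32.44 lb; yield = 88.51%

In-progress results appear (rounded to four significant digits) between the steps — each numeric step holds full float precision from first step to last. Each reported value takes a single rounding — all derived quantities, including the yield, ignition loss, glass mass, the five compositions, the totals, are rebuilt from the weighed amounts for 250.0 lb of glass at exact precision, as written in problem or answer.
Target masses of each oxide per 250.0 lb glass:
  MgO: 5.893% × 250.0 = 14.73 lb
  PbO: 8.621% × 250.0 = 21.55 lb
  Na2O: 19.44% × 250.0 = 48.60 lb
  SiO2: 62.47% × 250.0 = 156.2 lb
  Al2O3: 3.581% × 250.0 = 8.952 lb
Per-oxide balance check with the batch weights as given, versus the basis set out (summed amounts equal target values inside rounding margins):
  MgO: 14.95·0.9852 = 14.73 lb (target 14.73 lb)
  PbO: 22.06·0.9768 = 21.55 lb (target 21.55 lb)
  Na2O: 44.19·0.1145 + 74.42·0.5851 = 48.60 lb (target 48.60 lb)
  SiO2: 44.19·0.6784 + 126.8·0.9950 = 156.1 lb (target 156.2 lb)
  Al2O3: 44.19·0.1940 + 126.8·0.003000 = 8.953 lb (target 8.952 lb)
Glass mass check: whole batch net of LOI = 250.0 lb (the targets, summed, come to 250.0 lb; stated basis 250.0 lb — deltas are rounding alone).
Batch total: Σ batch = 282.4 lb; LOI loss = Σ batch·LOI = 32.44 lb; glass ÷ batch gives a yield of 88.51%.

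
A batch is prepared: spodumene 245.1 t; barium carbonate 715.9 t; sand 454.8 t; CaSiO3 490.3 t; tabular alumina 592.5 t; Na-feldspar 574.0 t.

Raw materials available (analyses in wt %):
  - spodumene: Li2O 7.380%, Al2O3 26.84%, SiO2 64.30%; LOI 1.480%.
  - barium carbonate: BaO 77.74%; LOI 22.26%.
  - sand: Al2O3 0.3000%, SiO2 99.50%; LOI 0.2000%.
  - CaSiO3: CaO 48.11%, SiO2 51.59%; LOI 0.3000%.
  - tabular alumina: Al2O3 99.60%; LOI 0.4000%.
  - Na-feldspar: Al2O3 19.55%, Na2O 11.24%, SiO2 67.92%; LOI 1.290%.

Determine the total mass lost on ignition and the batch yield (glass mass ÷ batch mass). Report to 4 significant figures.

Intermediates are printed rounded to four significant digits as written; each numeric step maintains full float precision from start to finish; exactly one rounding is applied to each reported number; the derived quantities (the totals, ignition loss, yield, glass mass, six oxide percentages) are re-derived from the batch weights per 2897 t of glass at full precision, as they appear in the problem or answer text.
Each material's LOI contribution:
  spodumene: 245.1 × 0.01480 = 3.627 t
  barium carbonate: 715.9 × 0.2226 = 159.4 t
  sand: 454.8 × 0.002000 = 0.9096 t
  CaSiO3: 490.3 × 0.003000 = 1.471 t
  tabular alumina: 592.5 × 0.004000 = 2.370 t
  Na-feldspar: 574.0 × 0.01290 = 7.405 t
Total LOI = 175.1 t
Glass = batch − LOI = 3073 − 175.1 = 2897 t

LOI loss = 175.1 t; glass = 2897 t; yield = 94.30%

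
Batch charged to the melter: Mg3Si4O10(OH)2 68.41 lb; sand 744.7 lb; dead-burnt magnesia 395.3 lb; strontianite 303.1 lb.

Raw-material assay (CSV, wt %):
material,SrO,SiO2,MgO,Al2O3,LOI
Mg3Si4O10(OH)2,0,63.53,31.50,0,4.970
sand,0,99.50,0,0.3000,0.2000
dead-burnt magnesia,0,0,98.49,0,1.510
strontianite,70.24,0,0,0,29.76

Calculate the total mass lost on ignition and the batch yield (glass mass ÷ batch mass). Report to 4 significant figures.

Intermediates are displayed, rounded to four significant figures, at each printed step. All internal work keeps exact precision end to end — exactly one rounding is applied to each reported figure; all derived quantities, including LOI, net glass mass, the totals, the four compositions, yield, are recomputed from the weighed amounts per 1410 lb of glass in full precision, as given in either problem or answer.
Per-material ignition loss:
  Mg3Si4O10(OH)2: 68.41 × 0.04970 = 3.400 lb
  sand: 744.7 × 0.002000 = 1.489 lb
  dead-burnt magnesia: 395.3 × 0.01510 = 5.969 lb
  strontianite: 303.1 × 0.2976 = 90.20 lb
Total LOI = 101.1 lb
Glass = batch − LOI = 1512 − 101.1 = 1410 lb

LOI loss = 101.1 lb; glass = 1410 lb; yield = 93.31%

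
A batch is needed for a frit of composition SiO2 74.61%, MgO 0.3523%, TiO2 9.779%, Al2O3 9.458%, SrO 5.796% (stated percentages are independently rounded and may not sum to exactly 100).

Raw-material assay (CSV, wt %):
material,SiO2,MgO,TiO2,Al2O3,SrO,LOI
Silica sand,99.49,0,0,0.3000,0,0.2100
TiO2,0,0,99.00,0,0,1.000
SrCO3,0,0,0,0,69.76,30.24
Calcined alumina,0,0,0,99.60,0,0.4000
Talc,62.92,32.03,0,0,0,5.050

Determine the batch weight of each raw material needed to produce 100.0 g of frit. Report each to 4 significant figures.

Batch per 100.0 g frit:
  Silica sand: 74.30 g
  TiO2: 9.878 g
  SrCO3: 8.308 g
  Calcined alumina: 9.272 g
  Talc: 1.100 g
Total batch = 102.9 g; LOI loss = 2.860 g; yield = 97.22%

The intermediate values are displayed rounded to 4 significant digits as written. Every computation keeps exact precision at every stage. Exactly one rounding is applied to each reported result; all derived quantities, including totals, yield, glass mass, LOI, the five compositions, are re-derived starting from the weights at 100.0 g of glass in full precision, as written in question or answer.
The oxide mass targets at 100.0 g frit:
  SiO2: 74.61% × 100.0 = 74.61 g
  MgO: 0.3523% × 100.0 = 0.3523 g
  TiO2: 9.779% × 100.0 = 9.779 g
  Al2O3: 9.458% × 100.0 = 9.458 g
  SrO: 5.796% × 100.0 = 5.796 g
Mass-balance tally per oxide working from each reported weight, for the quoted basis mass (target by target, the sums agree within answer rounding):
  SiO2: 74.30·0.9949 + 1.100·0.6292 = 74.61 g (target 74.61 g)
  MgO: 1.100·0.3203 = 0.3523 g (target 0.3523 g)
  TiO2: 9.878·0.9900 = 9.779 g (target 9.779 g)
  Al2O3: 74.30·0.003000 + 9.272·0.9960 = 9.458 g (target 9.458 g)
  SrO: 8.308·0.6976 = 5.796 g (target 5.796 g)
Auditing the glass mass value: the batch minus its LOI: 100.0 g (summing oxide targets gives 100.0 g; versus the stated basis of 100.0 g — a pure rounding effect).
Whole-batch sum: Σ batch = 102.9 g; Σ batch·LOI gives LOI loss = 2.860 g; as yield: glass ÷ batch → 97.22%.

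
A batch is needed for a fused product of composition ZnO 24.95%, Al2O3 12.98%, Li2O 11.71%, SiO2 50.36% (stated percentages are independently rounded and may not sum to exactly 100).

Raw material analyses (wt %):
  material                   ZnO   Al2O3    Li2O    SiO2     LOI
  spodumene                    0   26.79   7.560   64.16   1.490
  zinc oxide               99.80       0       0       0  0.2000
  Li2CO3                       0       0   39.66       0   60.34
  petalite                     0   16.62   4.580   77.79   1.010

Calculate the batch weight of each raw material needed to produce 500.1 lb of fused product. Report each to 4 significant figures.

Every computation runs at full float precision in every operation — the intermediate values appear with 4-significant-digit rounding within the worked lines — each reported number is rounded exactly once — all derived quantities are recomputed using the weight values on 500.1 lb of glass in full precision (four oxide percentages, the totals, glass mass, LOI, yield), precisely as stated by problem or answer.
The oxide mass targets at 500.1 lb fused product:
  ZnO: 24.95% × 500.1 = 124.8 lb
  Al2O3: 12.98% × 500.1 = 64.91 lb
  Li2O: 11.71% × 500.1 = 58.56 lb
  SiO2: 50.36% × 500.1 = 251.9 lb
Oxide-by-oxide audit per the reported batch figures, per the basis as stated (sum by sum, the targets are met inside rounding margins):
  ZnO: 125.0·0.9980 = 124.8 lb (target 124.8 lb)
  Al2O3: 84.88·0.2679 + 253.7·0.1662 = 64.90 lb (target 64.91 lb)
  Li2O: 84.88·0.07560 + 102.2·0.3966 + 253.7·0.04580 = 58.57 lb (target 58.56 lb)
  SiO2: 84.88·0.6416 + 253.7·0.7779 = 251.8 lb (target 251.9 lb)
Auditing the glass mass value: batch Σ − ignition loss = 500.0 lb (summing oxide targets gives 500.1 lb; stated basis 500.1 lb — any gap is answer rounding).
Summing the batch: Σ batch = 565.8 lb; LOI removed, Σ of batch·LOI: 65.74 lb; the yield ratio, glass ÷ batch: 88.38%.

Batch per 500.1 lb fused product:
  spodumene: 84.88 lb
  zinc oxide: 125.0 lb
  Li2CO3: 102.2 lb
  petalite: 253.7 lb
Total batch = 565.8 lb; LOI loss = 65.74 lb; yield = 88.38%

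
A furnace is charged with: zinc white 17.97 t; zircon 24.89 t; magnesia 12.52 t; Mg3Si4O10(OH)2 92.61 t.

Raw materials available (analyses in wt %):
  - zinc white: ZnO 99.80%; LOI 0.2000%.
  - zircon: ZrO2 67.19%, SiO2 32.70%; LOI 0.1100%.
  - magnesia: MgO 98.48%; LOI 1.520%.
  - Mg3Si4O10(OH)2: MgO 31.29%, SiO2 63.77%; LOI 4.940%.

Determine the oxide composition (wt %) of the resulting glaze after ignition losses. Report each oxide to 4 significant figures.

Glass mass = 143.2 t (batch 148.0 − LOI 4.829).
Composition: ZnO 12.53%, MgO 28.85%, ZrO2 11.68%, SiO2 46.94%

In-progress results are printed (rounded to 4 significant digits) between the steps. Every computation holds full float precision end to end. Every reported value is rounded once only; derived quantities (net glass mass, the totals, four oxide percentages, LOI, the yield) are carried at exact precision from the weighed amounts for 143.2 t of glass, as set out in the problem or answer text.
What the batch supplies per oxide:
  ZnO: 17.97·0.9980 = 17.93 t
  MgO: 12.52·0.9848 + 92.61·0.3129 = 41.31 t
  ZrO2: 24.89·0.6719 = 16.72 t
  SiO2: 24.89·0.3270 + 92.61·0.6377 = 67.20 t
LOI: 17.97·0.002000 + 24.89·0.001100 + 12.52·0.01520 + 92.61·0.04940 = 4.829 t
batch − LOI leaves glass = 148.0 − 4.829 = 143.2 t (consistent with Σ oxide mass)
each oxide over glass, ×100, is wt %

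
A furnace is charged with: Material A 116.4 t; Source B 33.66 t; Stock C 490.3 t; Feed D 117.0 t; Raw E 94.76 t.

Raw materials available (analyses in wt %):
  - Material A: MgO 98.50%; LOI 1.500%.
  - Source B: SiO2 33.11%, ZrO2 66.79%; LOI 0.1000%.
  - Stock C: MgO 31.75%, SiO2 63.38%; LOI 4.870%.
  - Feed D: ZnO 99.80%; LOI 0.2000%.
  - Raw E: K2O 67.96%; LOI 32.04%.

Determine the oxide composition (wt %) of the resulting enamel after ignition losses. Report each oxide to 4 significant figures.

All arithmetic maintains full float precision from first step to last; working values are displayed (rounded to four significant digits) within the worked lines — exactly one rounding goes into each reported value; derived quantities are rebuilt at full float precision (the yield, five oxide percentages, ignition loss, net glass mass, the totals) from the weighed amounts for 795.9 t of glass precisely as stated by the question or the answer.
Delivered oxide masses:
  MgO: 116.4·0.9850 + 490.3·0.3175 = 270.3 t
  SiO2: 33.66·0.3311 + 490.3·0.6338 = 321.9 t
  ZnO: 117.0·0.9980 = 116.8 t
  K2O: 94.76·0.6796 = 64.40 t
  ZrO2: 33.66·0.6679 = 22.48 t
LOI: 116.4·0.01500 + 33.66·0.001000 + 490.3·0.04870 + 117.0·0.002000 + 94.76·0.3204 = 56.25 t
The glass mass, total less LOI, = 852.1 − 56.25 = 795.9 t (equal to the oxide-mass sum)
percent share: oxide ÷ glass, ×100

Glass mass = 795.9 t (batch 852.1 − LOI 56.25).
Composition: MgO 33.97%, SiO2 40.45%, ZnO 14.67%, K2O 8.092%, ZrO2 2.825%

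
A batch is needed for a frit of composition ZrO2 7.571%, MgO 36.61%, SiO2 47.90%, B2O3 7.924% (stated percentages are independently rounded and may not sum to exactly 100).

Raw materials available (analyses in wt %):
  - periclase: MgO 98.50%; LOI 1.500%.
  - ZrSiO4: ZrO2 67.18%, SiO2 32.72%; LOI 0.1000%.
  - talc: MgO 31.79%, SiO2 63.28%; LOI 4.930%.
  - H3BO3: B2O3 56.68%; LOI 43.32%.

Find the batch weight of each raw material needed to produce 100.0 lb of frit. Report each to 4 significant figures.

Each numeric step keeps full precision through every step — working values appear rounded off to 4 significant digits at each printed step. Each reported result includes exactly one rounding — derived quantities (totals, ignition loss, the four compositions, glass mass, the yield) are recomputed starting from the weights on 100.0 lb of glass at full float precision exactly as shown in the problem or the answer.
Oxide-by-oxide targets in 100.0 lb frit:
  ZrO2: 7.571% × 100.0 = 7.571 lb
  MgO: 36.61% × 100.0 = 36.61 lb
  SiO2: 47.90% × 100.0 = 47.90 lb
  B2O3: 7.924% × 100.0 = 7.924 lb
Verifying the oxide balance applying the batch weights above, against the basis in use (each sum matches its target mass inside rounding margins):
  ZrO2: 11.27·0.6718 = 7.571 lb (target 7.571 lb)
  MgO: 14.62·0.9850 + 69.87·0.3179 = 36.61 lb (target 36.61 lb)
  SiO2: 11.27·0.3272 + 69.87·0.6328 = 47.90 lb (target 47.90 lb)
  B2O3: 13.98·0.5668 = 7.924 lb (target 7.924 lb)
Glass mass check: whole batch net of LOI = 100.0 lb (the Σ of target masses is 100.0 lb; the stated basis being 100.0 lb — deltas are rounding alone).
Batch grand total — Σ batch = 109.7 lb; the LOI term Σ batch·LOI equals 9.731 lb; yield, glass over the total, = 91.13%.

Batch per 100.0 lb frit:
  periclase: 14.62 lb
  ZrSiO4: 11.27 lb
  talc: 69.87 lb
  H3BO3: 13.98 lb
Total batch = 109.7 lb; LOI loss = 9.731 lb; yield = 91.13%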